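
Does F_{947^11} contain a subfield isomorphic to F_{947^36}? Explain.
No: F_{947^36} is not a subfield of F_{947^11}

F_{p^m} embeds in F_{p^n} iff m | n. Here 36 ∤ 11 (since 11 = 0·36 + 11 with remainder 11 ≠ 0), so F_{947^36} is not a subfield of F_{947^11}. Equivalently: if it were, the tower law would give 36 = [F_{947^36}:F_947] dividing [F_{947^11}:F_947] = 11, contradiction.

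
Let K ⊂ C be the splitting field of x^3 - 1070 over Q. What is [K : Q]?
[K : Q] = 6

The roots of x^3 - 1070 are ∛1070, ω∛1070, ω^2∛1070 where ω = e^(2πi/3) is a primitive cube root of unity, so K = Q(∛1070, ω). Now [Q(∛1070):Q] = 3 (since 1070 is not a perfect cube, x^3 - 1070 is irreducible) and [Q(ω):Q] = 2. Both 2 and 3 divide [K:Q], and [K:Q] ≤ 3·2 = 6, so [K:Q] = 6. (Equivalently: Q(∛1070) ⊂ R but ω ∉ R, so [K : Q(∛1070)] = 2.)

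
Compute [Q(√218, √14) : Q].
[Q(√218, √14) : Q] = 4

[Q(√218):Q] = 2 (min poly x^2 - 218, irreducible since 218 is squarefree > 1). For the top step, suppose √14 ∈ Q(√218), say √14 = c + d√218 with c, d ∈ Q. Squaring: 14 = c^2 + 218d^2 + 2cd√218. Since √218 ∉ Q this forces 2cd = 0. If d = 0 then √14 = c ∈ Q, contradicting 14 squarefree > 1. If c = 0 then 14 = 218d^2, so 218·14 = (218d)^2 is a perfect square in Q — but 218·14 = 3052 is not a perfect square (since 218 and 14 are distinct squarefree integers). Contradiction. Hence √14 ∉ Q(√218), so x^2 - 14 stays irreducible over Q(√218) and [Q(√218, √14) : Q(√218)] = 2. By the tower law, [Q(√218, √14) : Q] = 2 · 2 = 4.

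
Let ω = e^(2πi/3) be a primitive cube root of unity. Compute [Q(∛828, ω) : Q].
[Q(∛828, ω) : Q] = 6

[Q(∛828):Q] = 3 (min poly x^3 - 828, irreducible since 828 is not a perfect cube). [Q(ω):Q] = 2 (min poly x^2 + x + 1). Since Q(∛828) ⊂ R and ω ∉ R, we have ω ∉ Q(∛828), so x^2 + x + 1 remains irreducible over Q(∛828) and [Q(∛828, ω) : Q(∛828)] = 2. By the tower law, [Q(∛828, ω) : Q] = 3 · 2 = 6. (In fact Q(∛828, ω) is the splitting field of x^3 - 828 over Q.)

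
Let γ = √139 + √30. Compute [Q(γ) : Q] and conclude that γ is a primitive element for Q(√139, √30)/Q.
[Q(γ) : Q] = 4 (equivalently, Q(γ) = Q(√139, √30))

Obviously Q(γ) ⊆ Q(√139, √30), and [Q(√139, √30):Q] = 4 (since 139, 30 are distinct squarefree integers > 1 with 4170 not a perfect square). To show equality we compute the minimal polynomial of γ. From γ = √139 + √30: γ^2 = 139 + 2√(4170) + 30 = 169 + 2√(4170), so γ^2 - 169 = 2√(4170); squaring, (γ^2 - 169)^2 = 4·4170, i.e. γ^4 - 338γ^2 + 28561 - 16680 = 0, i.e. γ^4 - 338γ^2 + 11881 = 0. So γ is a root of x^4 - 338x^2 + 11881. This polynomial is irreducible over Q: it has no rational root (each ±√139 ± √30 is irrational), and any factorization into two quadratics over Q would force √(4170) ∈ Q (pairing opposite roots) or √139, √30 ∈ Q (other pairings), all impossible. Hence [Q(γ):Q] = 4 = [Q(√139, √30):Q], so Q(γ) = Q(√139, √30).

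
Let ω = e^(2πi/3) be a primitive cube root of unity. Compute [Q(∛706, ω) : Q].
[Q(∛706, ω) : Q] = 6

[Q(∛706):Q] = 3 (min poly x^3 - 706, irreducible since 706 is not a perfect cube). [Q(ω):Q] = 2 (min poly x^2 + x + 1). Since Q(∛706) ⊂ R and ω ∉ R, we have ω ∉ Q(∛706), so x^2 + x + 1 remains irreducible over Q(∛706) and [Q(∛706, ω) : Q(∛706)] = 2. By the tower law, [Q(∛706, ω) : Q] = 3 · 2 = 6. (In fact Q(∛706, ω) is the splitting field of x^3 - 706 over Q.)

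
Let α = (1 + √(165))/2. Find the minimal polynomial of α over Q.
m_α(x) = x^2 - x - 41

From 2α - 1 = √(165), squaring gives (2α - 1)^2 = 165, i.e. 4α^2 - 4α + 1 = 165, so α^2 - α + (1 - 165)/4 = 0. Since 165 ≡ 1 (mod 4), (1 - 165)/4 = -41 ∈ Z. The polynomial x^2 - x - 41 has discriminant 1 - 4·(-41) = 165, which is not a perfect square in Q (d = 165 is squarefree and ≠ 1), so x^2 - x - 41 is irreducible over Q. It is the minimal polynomial of α.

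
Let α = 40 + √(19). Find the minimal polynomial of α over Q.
m_α(x) = x^2 - 80x + 1581

From α - 40 = √(19), squaring gives (α - 40)^2 = 19, i.e. α^2 - 80α + 1600 = 19, so α^2 - 80α + 1581 = 0. The discriminant of x^2 - 80x + 1581 is (-80)^2 - 4·(1581) = 6400 - 6324 = 76, and 4·(19) is not a perfect square in Q since 19 is squarefree and ≠ 1. Hence x^2 - 80x + 1581 is irreducible over Q and is the minimal polynomial of α.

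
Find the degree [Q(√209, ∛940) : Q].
[Q(√209, ∛940) : Q] = 6

Let L = Q(√209, ∛940). Since Q(√209) ⊂ L and [Q(√209):Q] = 2, the tower law gives 2 | [L:Q]. Likewise Q(∛940) ⊂ L with [Q(∛940):Q] = 3 (because 940 is not a perfect cube), so 3 | [L:Q]. As gcd(2,3) = 1, [L:Q] is divisible by 6. Conversely L is generated over Q by √209 and ∛940, so [L:Q] ≤ 2·3 = 6. Therefore [Q(√209, ∛940) : Q] = 6.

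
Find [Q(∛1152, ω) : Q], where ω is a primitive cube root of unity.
[Q(∛1152, ω) : Q] = 6

[Q(∛1152):Q] = 3 (min poly x^3 - 1152, irreducible since 1152 is not a perfect cube). [Q(ω):Q] = 2 (min poly x^2 + x + 1). Since Q(∛1152) ⊂ R and ω ∉ R, we have ω ∉ Q(∛1152), so x^2 + x + 1 remains irreducible over Q(∛1152) and [Q(∛1152, ω) : Q(∛1152)] = 2. By the tower law, [Q(∛1152, ω) : Q] = 3 · 2 = 6. (In fact Q(∛1152, ω) is the splitting field of x^3 - 1152 over Q.)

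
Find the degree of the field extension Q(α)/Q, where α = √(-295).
[Q(α):Q] = 2

[Q(α):Q] equals the degree of the minimal polynomial of α. Here α^2 = -295 and x^2 + 295 is irreducible (d = -295 is squarefree, ≠ 1, hence not a square), so deg(m_α) = 2. Thus [Q(α):Q] = 2.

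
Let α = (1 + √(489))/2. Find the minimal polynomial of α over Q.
m_α(x) = x^2 - x - 122

From 2α - 1 = √(489), squaring gives (2α - 1)^2 = 489, i.e. 4α^2 - 4α + 1 = 489, so α^2 - α + (1 - 489)/4 = 0. Since 489 ≡ 1 (mod 4), (1 - 489)/4 = -122 ∈ Z. The polynomial x^2 - x - 122 has discriminant 1 - 4·(-122) = 489, which is not a perfect square in Q (d = 489 is squarefree and ≠ 1), so x^2 - x - 122 is irreducible over Q. It is the minimal polynomial of α.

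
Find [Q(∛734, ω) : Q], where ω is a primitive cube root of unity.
[Q(∛734, ω) : Q] = 6

[Q(∛734):Q] = 3 (min poly x^3 - 734, irreducible since 734 is not a perfect cube). [Q(ω):Q] = 2 (min poly x^2 + x + 1). Since Q(∛734) ⊂ R and ω ∉ R, we have ω ∉ Q(∛734), so x^2 + x + 1 remains irreducible over Q(∛734) and [Q(∛734, ω) : Q(∛734)] = 2. By the tower law, [Q(∛734, ω) : Q] = 3 · 2 = 6. (In fact Q(∛734, ω) is the splitting field of x^3 - 734 over Q.)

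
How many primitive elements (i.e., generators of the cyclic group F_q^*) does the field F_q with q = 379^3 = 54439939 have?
There are φ(54439938) = 15279840 primitive elements

F_q^* is cyclic of order q - 1 = 54439938. A cyclic group of order m has exactly φ(m) generators. Here m = 54439938 = 2 · 3^4 · 7 · 61 · 787, so the number of primitive elements is φ(54439938) = 15279840.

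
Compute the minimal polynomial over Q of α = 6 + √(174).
m_α(x) = x^2 - 12x - 138

From α - 6 = √(174), squaring gives (α - 6)^2 = 174, i.e. α^2 - 12α + 36 = 174, so α^2 - 12α - 138 = 0. The discriminant of x^2 - 12x - 138 is (-12)^2 - 4·(-138) = 144 + 552 = 696, and 4·(174) is not a perfect square in Q since 174 is squarefree and ≠ 1. Hence x^2 - 12x - 138 is irreducible over Q and is the minimal polynomial of α.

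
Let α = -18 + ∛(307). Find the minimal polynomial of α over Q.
m_α(x) = x^3 + 54x^2 + 972x + 5525

Set β = α + 18 = ∛(307), so β^3 = 307. Then (α + 18)^3 - 307 = 0, i.e. α is a root of g(x) = (x + 18)^3 - 307 = x^3 + 54x^2 + 972x + 5525. Since g(x) = h(x + 18) where h(x) = x^3 - 307, and h is irreducible over Q (because 307 is not a perfect cube, so h has no rational root, and a monic cubic with no rational root is irreducible), g is also irreducible (irreducibility is preserved under the substitution x → x + 18). Hence m_α(x) = x^3 + 54x^2 + 972x + 5525.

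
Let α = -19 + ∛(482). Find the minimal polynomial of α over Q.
m_α(x) = x^3 + 57x^2 + 1083x + 6377

Set β = α + 19 = ∛(482), so β^3 = 482. Then (α + 19)^3 - 482 = 0, i.e. α is a root of g(x) = (x + 19)^3 - 482 = x^3 + 57x^2 + 1083x + 6377. Since g(x) = h(x + 19) where h(x) = x^3 - 482, and h is irreducible over Q (because 482 is not a perfect cube, so h has no rational root, and a monic cubic with no rational root is irreducible), g is also irreducible (irreducibility is preserved under the substitution x → x + 19). Hence m_α(x) = x^3 + 57x^2 + 1083x + 6377.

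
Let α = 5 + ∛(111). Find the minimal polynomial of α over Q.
m_α(x) = x^3 - 15x^2 + 75x - 236

Set β = α - 5 = ∛(111), so β^3 = 111. Then (α - 5)^3 - 111 = 0, i.e. α is a root of g(x) = (x - 5)^3 - 111 = x^3 - 15x^2 + 75x - 236. Since g(x) = h(x - 5) where h(x) = x^3 - 111, and h is irreducible over Q (because 111 is not a perfect cube, so h has no rational root, and a monic cubic with no rational root is irreducible), g is also irreducible (irreducibility is preserved under the substitution x → x - 5). Hence m_α(x) = x^3 - 15x^2 + 75x - 236.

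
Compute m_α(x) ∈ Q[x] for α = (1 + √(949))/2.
m_α(x) = x^2 - x - 237

From 2α - 1 = √(949), squaring gives (2α - 1)^2 = 949, i.e. 4α^2 - 4α + 1 = 949, so α^2 - α + (1 - 949)/4 = 0. Since 949 ≡ 1 (mod 4), (1 - 949)/4 = -237 ∈ Z. The polynomial x^2 - x - 237 has discriminant 1 - 4·(-237) = 949, which is not a perfect square in Q (d = 949 is squarefree and ≠ 1), so x^2 - x - 237 is irreducible over Q. It is the minimal polynomial of α.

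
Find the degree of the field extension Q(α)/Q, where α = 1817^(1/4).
[Q(α):Q] = 4

α is a root of x^4 - 1817. By Eisenstein's criterion at the prime p = 23 (which divides the constant term 1817 but p^2 = 529 does not, since 1817 is squarefree), x^4 - 1817 is irreducible over Q. Hence [Q(α):Q] = 4.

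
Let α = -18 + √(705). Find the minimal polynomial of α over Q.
m_α(x) = x^2 + 36x - 381

From α + 18 = √(705), squaring gives (α + 18)^2 = 705, i.e. α^2 + 36α + 324 = 705, so α^2 + 36α - 381 = 0. The discriminant of x^2 + 36x - 381 is (36)^2 - 4·(-381) = 1296 + 1524 = 2820, and 4·(705) is not a perfect square in Q since 705 is squarefree and ≠ 1. Hence x^2 + 36x - 381 is irreducible over Q and is the minimal polynomial of α.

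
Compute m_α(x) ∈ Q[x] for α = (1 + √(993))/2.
m_α(x) = x^2 - x - 248

From 2α - 1 = √(993), squaring gives (2α - 1)^2 = 993, i.e. 4α^2 - 4α + 1 = 993, so α^2 - α + (1 - 993)/4 = 0. Since 993 ≡ 1 (mod 4), (1 - 993)/4 = -248 ∈ Z. The polynomial x^2 - x - 248 has discriminant 1 - 4·(-248) = 993, which is not a perfect square in Q (d = 993 is squarefree and ≠ 1), so x^2 - x - 248 is irreducible over Q. It is the minimal polynomial of α.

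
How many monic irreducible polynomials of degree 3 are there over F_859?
There are 211279640 monic irreducible polynomials of degree 3 over F_859

Each element of F_{859^3} that lies in no proper subfield is a root of exactly one monic irreducible of degree 3 over F_859, and each such polynomial has 3 distinct roots in F_{859^3}. By Möbius inversion the count is N_859(3) = (1/3) Σ_{d|3} μ(3/d) · 859^d = (1/3)(μ(3)·859^1 + μ(1)·859^3) = 633838920/3 = 211279640.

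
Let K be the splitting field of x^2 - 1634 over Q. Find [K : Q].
[K : Q] = 2

f(x) = x^2 - 1634 factors as (x - √1634)(x + √1634). The splitting field is K = Q(√1634). Since 1634 is squarefree and > 1, it is not a perfect square, so x^2 - 1634 is irreducible over Q and [Q(√1634) : Q] = 2. Hence [K : Q] = 2.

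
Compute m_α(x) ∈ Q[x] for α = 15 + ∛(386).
m_α(x) = x^3 - 45x^2 + 675x - 3761

Set β = α - 15 = ∛(386), so β^3 = 386. Then (α - 15)^3 - 386 = 0, i.e. α is a root of g(x) = (x - 15)^3 - 386 = x^3 - 45x^2 + 675x - 3761. Since g(x) = h(x - 15) where h(x) = x^3 - 386, and h is irreducible over Q (because 386 is not a perfect cube, so h has no rational root, and a monic cubic with no rational root is irreducible), g is also irreducible (irreducibility is preserved under the substitution x → x - 15). Hence m_α(x) = x^3 - 45x^2 + 675x - 3761.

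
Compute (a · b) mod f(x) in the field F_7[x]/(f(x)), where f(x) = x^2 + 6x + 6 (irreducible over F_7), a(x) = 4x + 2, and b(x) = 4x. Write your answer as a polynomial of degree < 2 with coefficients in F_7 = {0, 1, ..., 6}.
a · b ≡ 3x + 2 (mod f(x))

Multiply in F_7[x]: a(x)·b(x) = (4x + 2)·(4x) = 2x^2 + x. This has degree ≥ 2, so divide by f(x) over F_7: 2x^2 + x = (2)·(x^2 + 6x + 6) + (3x + 2). Hence a·b ≡ 3x + 2 (mod f). (F_7[x]/(f) is a field with 7^2 = 49 elements since f is irreducible of degree 2.)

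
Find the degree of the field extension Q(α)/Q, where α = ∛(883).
[Q(α):Q] = 3

The minimal polynomial of α is x^3 - 883, irreducible over Q since 883 is not a perfect cube (so x^3 - 883 has no rational root). Hence [Q(α):Q] = deg(m_α) = 3.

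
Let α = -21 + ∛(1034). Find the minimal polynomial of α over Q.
m_α(x) = x^3 + 63x^2 + 1323x + 8227

Set β = α + 21 = ∛(1034), so β^3 = 1034. Then (α + 21)^3 - 1034 = 0, i.e. α is a root of g(x) = (x + 21)^3 - 1034 = x^3 + 63x^2 + 1323x + 8227. Since g(x) = h(x + 21) where h(x) = x^3 - 1034, and h is irreducible over Q (because 1034 is not a perfect cube, so h has no rational root, and a monic cubic with no rational root is irreducible), g is also irreducible (irreducibility is preserved under the substitution x → x + 21). Hence m_α(x) = x^3 + 63x^2 + 1323x + 8227.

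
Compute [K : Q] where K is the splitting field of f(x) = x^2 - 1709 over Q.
[K : Q] = 2

f(x) = x^2 - 1709 factors as (x - √1709)(x + √1709). The splitting field is K = Q(√1709). Since 1709 is squarefree and > 1, it is not a perfect square, so x^2 - 1709 is irreducible over Q and [Q(√1709) : Q] = 2. Hence [K : Q] = 2.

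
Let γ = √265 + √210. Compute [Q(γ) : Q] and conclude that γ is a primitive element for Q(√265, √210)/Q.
[Q(γ) : Q] = 4 (equivalently, Q(γ) = Q(√265, √210))

Obviously Q(γ) ⊆ Q(√265, √210), and [Q(√265, √210):Q] = 4 (since 265, 210 are distinct squarefree integers > 1 with 55650 not a perfect square). To show equality we compute the minimal polynomial of γ. From γ = √265 + √210: γ^2 = 265 + 2√(55650) + 210 = 475 + 2√(55650), so γ^2 - 475 = 2√(55650); squaring, (γ^2 - 475)^2 = 4·55650, i.e. γ^4 - 950γ^2 + 225625 - 222600 = 0, i.e. γ^4 - 950γ^2 + 3025 = 0. So γ is a root of x^4 - 950x^2 + 3025. This polynomial is irreducible over Q: it has no rational root (each ±√265 ± √210 is irrational), and any factorization into two quadratics over Q would force √(55650) ∈ Q (pairing opposite roots) or √265, √210 ∈ Q (other pairings), all impossible. Hence [Q(γ):Q] = 4 = [Q(√265, √210):Q], so Q(γ) = Q(√265, √210).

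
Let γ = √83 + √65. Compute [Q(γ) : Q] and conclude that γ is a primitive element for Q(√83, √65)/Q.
[Q(γ) : Q] = 4 (equivalently, Q(γ) = Q(√83, √65))

Obviously Q(γ) ⊆ Q(√83, √65), and [Q(√83, √65):Q] = 4 (since 83, 65 are distinct squarefree integers > 1 with 5395 not a perfect square). To show equality we compute the minimal polynomial of γ. From γ = √83 + √65: γ^2 = 83 + 2√(5395) + 65 = 148 + 2√(5395), so γ^2 - 148 = 2√(5395); squaring, (γ^2 - 148)^2 = 4·5395, i.e. γ^4 - 296γ^2 + 21904 - 21580 = 0, i.e. γ^4 - 296γ^2 + 324 = 0. So γ is a root of x^4 - 296x^2 + 324. This polynomial is irreducible over Q: it has no rational root (each ±√83 ± √65 is irrational), and any factorization into two quadratics over Q would force √(5395) ∈ Q (pairing opposite roots) or √83, √65 ∈ Q (other pairings), all impossible. Hence [Q(γ):Q] = 4 = [Q(√83, √65):Q], so Q(γ) = Q(√83, √65).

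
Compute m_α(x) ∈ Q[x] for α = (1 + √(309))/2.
m_α(x) = x^2 - x - 77

From 2α - 1 = √(309), squaring gives (2α - 1)^2 = 309, i.e. 4α^2 - 4α + 1 = 309, so α^2 - α + (1 - 309)/4 = 0. Since 309 ≡ 1 (mod 4), (1 - 309)/4 = -77 ∈ Z. The polynomial x^2 - x - 77 has discriminant 1 - 4·(-77) = 309, which is not a perfect square in Q (d = 309 is squarefree and ≠ 1), so x^2 - x - 77 is irreducible over Q. It is the minimal polynomial of α.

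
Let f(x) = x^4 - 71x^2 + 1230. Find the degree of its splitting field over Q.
[K : Q] = 4

Solving the quadratic in x^2: x^2 = (71 ± √(71^2 - 4·1230))/2 = (71 ± √121)/2 = (71 ± 11)/2, giving x^2 = 30 or x^2 = 41. So f(x) = (x^2 - 30)(x^2 - 41) and the roots of f are ±√30, ±√41. Hence the splitting field is K = Q(√30, √41). Since 30 and 41 are distinct squarefree integers > 1, their product 1230 is not a perfect square, so √41 ∉ Q(√30). By the tower law [K:Q] = [Q(√30,√41):Q(√30)] · [Q(√30):Q] = 2 · 2 = 4.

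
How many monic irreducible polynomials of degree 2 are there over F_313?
There are 48828 monic irreducible polynomials of degree 2 over F_313

Each element of F_{313^2} that lies in no proper subfield is a root of exactly one monic irreducible of degree 2 over F_313, and each such polynomial has 2 distinct roots in F_{313^2}. By Möbius inversion the count is N_313(2) = (1/2) Σ_{d|2} μ(2/d) · 313^d = (1/2)(μ(2)·313^1 + μ(1)·313^2) = 97656/2 = 48828.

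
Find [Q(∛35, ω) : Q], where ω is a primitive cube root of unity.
[Q(∛35, ω) : Q] = 6

[Q(∛35):Q] = 3 (min poly x^3 - 35, irreducible since 35 is not a perfect cube). [Q(ω):Q] = 2 (min poly x^2 + x + 1). Since Q(∛35) ⊂ R and ω ∉ R, we have ω ∉ Q(∛35), so x^2 + x + 1 remains irreducible over Q(∛35) and [Q(∛35, ω) : Q(∛35)] = 2. By the tower law, [Q(∛35, ω) : Q] = 3 · 2 = 6. (In fact Q(∛35, ω) is the splitting field of x^3 - 35 over Q.)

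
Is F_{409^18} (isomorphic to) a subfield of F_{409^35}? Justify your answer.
No: F_{409^18} is not a subfield of F_{409^35}

F_{p^m} embeds in F_{p^n} iff m | n. Here 18 ∤ 35 (since 35 = 1·18 + 17 with remainder 17 ≠ 0), so F_{409^18} is not a subfield of F_{409^35}. Equivalently: if it were, the tower law would give 18 = [F_{409^18}:F_409] dividing [F_{409^35}:F_409] = 35, contradiction.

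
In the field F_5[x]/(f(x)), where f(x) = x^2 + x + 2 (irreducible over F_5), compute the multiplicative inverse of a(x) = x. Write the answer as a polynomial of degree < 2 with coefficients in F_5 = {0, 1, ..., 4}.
a(x)^(-1) ≡ 2x + 2 (mod f(x))

Since f is irreducible over F_5, F_5[x]/(f) is a field and a(x) ≠ 0 has an inverse. Apply the extended Euclidean algorithm to f(x) and a(x) in F_5[x]: f(x) = (x + 1)·a(x) + (2). The last nonzero remainder is the constant 2 = gcd(f, a) in F_5. Back-substituting through the division chain expresses 2 = s(x)·a(x) + t(x)·f(x) with s(x) ≡ 4x + 4 (mod f), so (4x + 4)·a(x) ≡ 2 (mod f). Multiplying by 2^(-1) ≡ 3 in F_5 gives a(x)^(-1) ≡ 3·(4x + 4) ≡ 2x + 2 (mod f). Check: (x)·(2x + 2) = 2x^2 + 2x ≡ 1 (mod x^2 + x + 2).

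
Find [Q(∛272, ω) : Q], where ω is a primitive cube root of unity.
[Q(∛272, ω) : Q] = 6

[Q(∛272):Q] = 3 (min poly x^3 - 272, irreducible since 272 is not a perfect cube). [Q(ω):Q] = 2 (min poly x^2 + x + 1). Since Q(∛272) ⊂ R and ω ∉ R, we have ω ∉ Q(∛272), so x^2 + x + 1 remains irreducible over Q(∛272) and [Q(∛272, ω) : Q(∛272)] = 2. By the tower law, [Q(∛272, ω) : Q] = 3 · 2 = 6. (In fact Q(∛272, ω) is the splitting field of x^3 - 272 over Q.)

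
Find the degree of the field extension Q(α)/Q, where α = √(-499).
[Q(α):Q] = 2

[Q(α):Q] equals the degree of the minimal polynomial of α. Here α^2 = -499 and x^2 + 499 is irreducible (d = -499 is squarefree, ≠ 1, hence not a square), so deg(m_α) = 2. Thus [Q(α):Q] = 2.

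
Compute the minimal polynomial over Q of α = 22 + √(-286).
m_α(x) = x^2 - 44x + 770

From α - 22 = √(-286), squaring gives (α - 22)^2 = -286, i.e. α^2 - 44α + 484 = -286, so α^2 - 44α + 770 = 0. The discriminant of x^2 - 44x + 770 is (-44)^2 - 4·(770) = 1936 - 3080 = -1144, and 4·(-286) is not a perfect square in Q since -286 is squarefree and ≠ 1. Hence x^2 - 44x + 770 is irreducible over Q and is the minimal polynomial of α.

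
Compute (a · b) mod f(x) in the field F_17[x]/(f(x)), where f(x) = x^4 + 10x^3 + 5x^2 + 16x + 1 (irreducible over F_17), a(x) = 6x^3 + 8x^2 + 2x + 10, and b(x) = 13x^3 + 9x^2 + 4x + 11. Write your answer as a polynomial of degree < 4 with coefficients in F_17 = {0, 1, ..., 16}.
a · b ≡ 14x^3 + 3x^2 + 6x + 6 (mod f(x))

Multiply in F_17[x]: a(x)·b(x) = (6x^3 + 8x^2 + 2x + 10)·(13x^3 + 9x^2 + 4x + 11) = 10x^6 + 5x^5 + 3x^4 + 8x^3 + 16x^2 + 11x + 8. This has degree ≥ 4, so divide by f(x) over F_17: 10x^6 + 5x^5 + 3x^4 + 8x^3 + 16x^2 + 11x + 8 = (10x^2 + 7x + 2)·(x^4 + 10x^3 + 5x^2 + 16x + 1) + (14x^3 + 3x^2 + 6x + 6). Hence a·b ≡ 14x^3 + 3x^2 + 6x + 6 (mod f). (F_17[x]/(f) is a field with 17^4 = 83521 elements since f is irreducible of degree 4.)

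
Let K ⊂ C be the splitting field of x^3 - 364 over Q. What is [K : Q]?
[K : Q] = 6

The roots of x^3 - 364 are ∛364, ω∛364, ω^2∛364 where ω = e^(2πi/3) is a primitive cube root of unity, so K = Q(∛364, ω). Now [Q(∛364):Q] = 3 (since 364 is not a perfect cube, x^3 - 364 is irreducible) and [Q(ω):Q] = 2. Both 2 and 3 divide [K:Q], and [K:Q] ≤ 3·2 = 6, so [K:Q] = 6. (Equivalently: Q(∛364) ⊂ R but ω ∉ R, so [K : Q(∛364)] = 2.)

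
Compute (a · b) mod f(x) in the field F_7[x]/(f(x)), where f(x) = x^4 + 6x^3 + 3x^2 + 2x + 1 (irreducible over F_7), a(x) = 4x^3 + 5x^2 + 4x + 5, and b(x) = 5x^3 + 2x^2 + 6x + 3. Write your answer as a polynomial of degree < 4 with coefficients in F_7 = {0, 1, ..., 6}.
a · b ≡ 6x^2 + 3 (mod f(x))

Multiply in F_7[x]: a(x)·b(x) = (4x^3 + 5x^2 + 4x + 5)·(5x^3 + 2x^2 + 6x + 3) = 6x^6 + 5x^5 + 5x^4 + 5x^3 + 1. This has degree ≥ 4, so divide by f(x) over F_7: 6x^6 + 5x^5 + 5x^4 + 5x^3 + 1 = (6x^2 + 4x + 5)·(x^4 + 6x^3 + 3x^2 + 2x + 1) + (6x^2 + 3). Hence a·b ≡ 6x^2 + 3 (mod f). (F_7[x]/(f) is a field with 7^4 = 2401 elements since f is irreducible of degree 4.)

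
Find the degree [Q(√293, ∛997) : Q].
[Q(√293, ∛997) : Q] = 6

Let L = Q(√293, ∛997). Since Q(√293) ⊂ L and [Q(√293):Q] = 2, the tower law gives 2 | [L:Q]. Likewise Q(∛997) ⊂ L with [Q(∛997):Q] = 3 (because 997 is not a perfect cube), so 3 | [L:Q]. As gcd(2,3) = 1, [L:Q] is divisible by 6. Conversely L is generated over Q by √293 and ∛997, so [L:Q] ≤ 2·3 = 6. Therefore [Q(√293, ∛997) : Q] = 6.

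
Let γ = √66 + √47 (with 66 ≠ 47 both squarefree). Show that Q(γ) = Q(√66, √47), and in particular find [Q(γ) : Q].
[Q(γ) : Q] = 4 (equivalently, Q(γ) = Q(√66, √47))

Obviously Q(γ) ⊆ Q(√66, √47), and [Q(√66, √47):Q] = 4 (since 66, 47 are distinct squarefree integers > 1 with 3102 not a perfect square). To show equality we compute the minimal polynomial of γ. From γ = √66 + √47: γ^2 = 66 + 2√(3102) + 47 = 113 + 2√(3102), so γ^2 - 113 = 2√(3102); squaring, (γ^2 - 113)^2 = 4·3102, i.e. γ^4 - 226γ^2 + 12769 - 12408 = 0, i.e. γ^4 - 226γ^2 + 361 = 0. So γ is a root of x^4 - 226x^2 + 361. This polynomial is irreducible over Q: it has no rational root (each ±√66 ± √47 is irrational), and any factorization into two quadratics over Q would force √(3102) ∈ Q (pairing opposite roots) or √66, √47 ∈ Q (other pairings), all impossible. Hence [Q(γ):Q] = 4 = [Q(√66, √47):Q], so Q(γ) = Q(√66, √47).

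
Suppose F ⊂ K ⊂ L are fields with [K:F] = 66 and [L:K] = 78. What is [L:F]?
[L:F] = 5148

The tower law says that for any tower of field extensions F ⊂ K ⊂ L with finite degrees, [L:F] = [L:K] · [K:F]. Here this gives [L:F] = 78 · 66 = 5148.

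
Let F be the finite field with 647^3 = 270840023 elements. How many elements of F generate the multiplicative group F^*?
There are φ(270840022) = 120113280 primitive elements

F_q^* is cyclic of order q - 1 = 270840022. A cyclic group of order m has exactly φ(m) generators. Here m = 270840022 = 2 · 17 · 19 · 211 · 1987, so the number of primitive elements is φ(270840022) = 120113280.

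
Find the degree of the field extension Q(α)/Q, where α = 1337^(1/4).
[Q(α):Q] = 4

α is a root of x^4 - 1337. By Eisenstein's criterion at the prime p = 7 (which divides the constant term 1337 but p^2 = 49 does not, since 1337 is squarefree), x^4 - 1337 is irreducible over Q. Hence [Q(α):Q] = 4.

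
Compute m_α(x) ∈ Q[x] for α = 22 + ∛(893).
m_α(x) = x^3 - 66x^2 + 1452x - 11541

Set β = α - 22 = ∛(893), so β^3 = 893. Then (α - 22)^3 - 893 = 0, i.e. α is a root of g(x) = (x - 22)^3 - 893 = x^3 - 66x^2 + 1452x - 11541. Since g(x) = h(x - 22) where h(x) = x^3 - 893, and h is irreducible over Q (because 893 is not a perfect cube, so h has no rational root, and a monic cubic with no rational root is irreducible), g is also irreducible (irreducibility is preserved under the substitution x → x - 22). Hence m_α(x) = x^3 - 66x^2 + 1452x - 11541.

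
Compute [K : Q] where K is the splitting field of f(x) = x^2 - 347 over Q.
[K : Q] = 2

f(x) = x^2 - 347 factors as (x - √347)(x + √347). The splitting field is K = Q(√347). Since 347 is squarefree and > 1, it is not a perfect square, so x^2 - 347 is irreducible over Q and [Q(√347) : Q] = 2. Hence [K : Q] = 2.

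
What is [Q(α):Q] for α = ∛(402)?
[Q(α):Q] = 3

The minimal polynomial of α is x^3 - 402, irreducible over Q since 402 is not a perfect cube (so x^3 - 402 has no rational root). Hence [Q(α):Q] = deg(m_α) = 3.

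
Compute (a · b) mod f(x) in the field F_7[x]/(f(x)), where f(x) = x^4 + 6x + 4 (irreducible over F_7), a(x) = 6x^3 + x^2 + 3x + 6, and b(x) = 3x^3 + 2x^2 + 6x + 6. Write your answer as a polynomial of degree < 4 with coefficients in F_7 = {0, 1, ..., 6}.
a · b ≡ 6x + 2 (mod f(x))

Multiply in F_7[x]: a(x)·b(x) = (6x^3 + x^2 + 3x + 6)·(3x^3 + 2x^2 + 6x + 6) = 4x^6 + x^5 + 5x^4 + 3x^3 + x^2 + 5x + 1. This has degree ≥ 4, so divide by f(x) over F_7: 4x^6 + x^5 + 5x^4 + 3x^3 + x^2 + 5x + 1 = (4x^2 + x + 5)·(x^4 + 6x + 4) + (6x + 2). Hence a·b ≡ 6x + 2 (mod f). (F_7[x]/(f) is a field with 7^4 = 2401 elements since f is irreducible of degree 4.)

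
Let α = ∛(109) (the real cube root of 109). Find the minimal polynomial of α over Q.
m_α(x) = x^3 - 109

α satisfies α^3 = 109, so x^3 - 109 annihilates α. By the rational root test, a rational root p/q (in lowest terms) of x^3 - 109 would satisfy p^3 = 109 q^3, forcing q = 1 and p^3 = 109; but 109 is not a perfect cube, contradiction. A monic cubic over Q with no rational root is irreducible (any nontrivial factorization would include a linear factor). Hence x^3 - 109 is the minimal polynomial of α, and in particular [Q(α):Q] = 3.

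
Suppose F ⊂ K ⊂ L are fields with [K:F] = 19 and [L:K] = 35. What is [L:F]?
[L:F] = 665

The tower law says that for any tower of field extensions F ⊂ K ⊂ L with finite degrees, [L:F] = [L:K] · [K:F]. Here this gives [L:F] = 35 · 19 = 665.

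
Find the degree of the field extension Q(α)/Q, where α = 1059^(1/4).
[Q(α):Q] = 4

α is a root of x^4 - 1059. By Eisenstein's criterion at the prime p = 3 (which divides the constant term 1059 but p^2 = 9 does not, since 1059 is squarefree), x^4 - 1059 is irreducible over Q. Hence [Q(α):Q] = 4.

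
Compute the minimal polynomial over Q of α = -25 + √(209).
m_α(x) = x^2 + 50x + 416

From α + 25 = √(209), squaring gives (α + 25)^2 = 209, i.e. α^2 + 50α + 625 = 209, so α^2 + 50α + 416 = 0. The discriminant of x^2 + 50x + 416 is (50)^2 - 4·(416) = 2500 - 1664 = 836, and 4·(209) is not a perfect square in Q since 209 is squarefree and ≠ 1. Hence x^2 + 50x + 416 is irreducible over Q and is the minimal polynomial of α.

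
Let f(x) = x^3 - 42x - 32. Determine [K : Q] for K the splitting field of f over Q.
[K : Q] = 6

By the rational root test, any rational root of the monic integer polynomial f(x) = x^3 - 42x - 32 must be an integer dividing the constant term -32, i.e. one of ±{1, 2, 4, 8, 16, 32}. Evaluating: f(1) = -73, f(-1) = 9, f(2) = -108, f(-2) = 44, f(4) = -136, f(-4) = 72, f(8) = 144, f(-8) = -208, f(16) = 3392, f(-16) = -3456, f(32) = 31392, f(-32) = -31456; none is 0, so f has no rational root and is therefore irreducible over Q (a cubic with no linear factor over a field is irreducible). For an irreducible cubic, the Galois group is A_3 or S_3 according as the discriminant disc(f) = -4a^3 - 27b^2 = -4·(-42)^3 - 27·(-32)^2 = 268704 is or is not a square in Q. Here disc(f) = 268704 is not a perfect square in Q, so the Galois group of f over Q is not contained in A_3 and must be all of S_3. The splitting field has degree |S_3| = 6 over Q, so [K : Q] = 6.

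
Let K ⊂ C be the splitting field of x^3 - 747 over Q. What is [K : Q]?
[K : Q] = 6

The roots of x^3 - 747 are ∛747, ω∛747, ω^2∛747 where ω = e^(2πi/3) is a primitive cube root of unity, so K = Q(∛747, ω). Now [Q(∛747):Q] = 3 (since 747 is not a perfect cube, x^3 - 747 is irreducible) and [Q(ω):Q] = 2. Both 2 and 3 divide [K:Q], and [K:Q] ≤ 3·2 = 6, so [K:Q] = 6. (Equivalently: Q(∛747) ⊂ R but ω ∉ R, so [K : Q(∛747)] = 2.)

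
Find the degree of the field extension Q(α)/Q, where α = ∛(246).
[Q(α):Q] = 3

The minimal polynomial of α is x^3 - 246, irreducible over Q since 246 is not a perfect cube (so x^3 - 246 has no rational root). Hence [Q(α):Q] = deg(m_α) = 3.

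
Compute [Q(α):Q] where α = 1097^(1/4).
[Q(α):Q] = 4

α is a root of x^4 - 1097. By Eisenstein's criterion at the prime p = 1097 (which divides the constant term 1097 but p^2 = 1203409 does not, since 1097 is squarefree), x^4 - 1097 is irreducible over Q. Hence [Q(α):Q] = 4.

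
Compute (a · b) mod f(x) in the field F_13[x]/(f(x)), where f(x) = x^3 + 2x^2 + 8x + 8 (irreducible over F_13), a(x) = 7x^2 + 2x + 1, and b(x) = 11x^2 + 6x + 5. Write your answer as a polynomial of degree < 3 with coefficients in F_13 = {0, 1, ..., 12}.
a · b ≡ 12x^2 + 3x + 10 (mod f(x))

Multiply in F_13[x]: a(x)·b(x) = (7x^2 + 2x + 1)·(11x^2 + 6x + 5) = 12x^4 + 12x^3 + 6x^2 + 3x + 5. This has degree ≥ 3, so divide by f(x) over F_13: 12x^4 + 12x^3 + 6x^2 + 3x + 5 = (12x + 1)·(x^3 + 2x^2 + 8x + 8) + (12x^2 + 3x + 10). Hence a·b ≡ 12x^2 + 3x + 10 (mod f). (F_13[x]/(f) is a field with 13^3 = 2197 elements since f is irreducible of degree 3.)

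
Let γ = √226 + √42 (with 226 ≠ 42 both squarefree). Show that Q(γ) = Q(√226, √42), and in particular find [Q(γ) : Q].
[Q(γ) : Q] = 4 (equivalently, Q(γ) = Q(√226, √42))

Obviously Q(γ) ⊆ Q(√226, √42), and [Q(√226, √42):Q] = 4 (since 226, 42 are distinct squarefree integers > 1 with 9492 not a perfect square). To show equality we compute the minimal polynomial of γ. From γ = √226 + √42: γ^2 = 226 + 2√(9492) + 42 = 268 + 2√(9492), so γ^2 - 268 = 2√(9492); squaring, (γ^2 - 268)^2 = 4·9492, i.e. γ^4 - 536γ^2 + 71824 - 37968 = 0, i.e. γ^4 - 536γ^2 + 33856 = 0. So γ is a root of x^4 - 536x^2 + 33856. This polynomial is irreducible over Q: it has no rational root (each ±√226 ± √42 is irrational), and any factorization into two quadratics over Q would force √(9492) ∈ Q (pairing opposite roots) or √226, √42 ∈ Q (other pairings), all impossible. Hence [Q(γ):Q] = 4 = [Q(√226, √42):Q], so Q(γ) = Q(√226, √42).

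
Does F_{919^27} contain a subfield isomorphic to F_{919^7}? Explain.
No: F_{919^7} is not a subfield of F_{919^27}

F_{p^m} embeds in F_{p^n} iff m | n. Here 7 ∤ 27 (since 27 = 3·7 + 6 with remainder 6 ≠ 0), so F_{919^7} is not a subfield of F_{919^27}. Equivalently: if it were, the tower law would give 7 = [F_{919^7}:F_919] dividing [F_{919^27}:F_919] = 27, contradiction.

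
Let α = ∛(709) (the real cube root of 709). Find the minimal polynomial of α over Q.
m_α(x) = x^3 - 709

α satisfies α^3 = 709, so x^3 - 709 annihilates α. By the rational root test, a rational root p/q (in lowest terms) of x^3 - 709 would satisfy p^3 = 709 q^3, forcing q = 1 and p^3 = 709; but 709 is not a perfect cube, contradiction. A monic cubic over Q with no rational root is irreducible (any nontrivial factorization would include a linear factor). Hence x^3 - 709 is the minimal polynomial of α, and in particular [Q(α):Q] = 3.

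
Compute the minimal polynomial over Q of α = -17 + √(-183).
m_α(x) = x^2 + 34x + 472

From α + 17 = √(-183), squaring gives (α + 17)^2 = -183, i.e. α^2 + 34α + 289 = -183, so α^2 + 34α + 472 = 0. The discriminant of x^2 + 34x + 472 is (34)^2 - 4·(472) = 1156 - 1888 = -732, and 4·(-183) is not a perfect square in Q since -183 is squarefree and ≠ 1. Hence x^2 + 34x + 472 is irreducible over Q and is the minimal polynomial of α.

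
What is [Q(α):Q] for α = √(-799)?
[Q(α):Q] = 2

[Q(α):Q] equals the degree of the minimal polynomial of α. Here α^2 = -799 and x^2 + 799 is irreducible (d = -799 is squarefree, ≠ 1, hence not a square), so deg(m_α) = 2. Thus [Q(α):Q] = 2.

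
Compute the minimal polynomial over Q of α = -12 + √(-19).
m_α(x) = x^2 + 24x + 163

From α + 12 = √(-19), squaring gives (α + 12)^2 = -19, i.e. α^2 + 24α + 144 = -19, so α^2 + 24α + 163 = 0. The discriminant of x^2 + 24x + 163 is (24)^2 - 4·(163) = 576 - 652 = -76, and 4·(-19) is not a perfect square in Q since -19 is squarefree and ≠ 1. Hence x^2 + 24x + 163 is irreducible over Q and is the minimal polynomial of α.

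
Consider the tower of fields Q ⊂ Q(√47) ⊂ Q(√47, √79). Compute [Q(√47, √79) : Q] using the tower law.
[Q(√47, √79) : Q] = 4

[Q(√47):Q] = 2 (min poly x^2 - 47, irreducible since 47 is squarefree > 1). For the top step, suppose √79 ∈ Q(√47), say √79 = c + d√47 with c, d ∈ Q. Squaring: 79 = c^2 + 47d^2 + 2cd√47. Since √47 ∉ Q this forces 2cd = 0. If d = 0 then √79 = c ∈ Q, contradicting 79 squarefree > 1. If c = 0 then 79 = 47d^2, so 47·79 = (47d)^2 is a perfect square in Q — but 47·79 = 3713 is not a perfect square (since 47 and 79 are distinct squarefree integers). Contradiction. Hence √79 ∉ Q(√47), so x^2 - 79 stays irreducible over Q(√47) and [Q(√47, √79) : Q(√47)] = 2. By the tower law, [Q(√47, √79) : Q] = 2 · 2 = 4.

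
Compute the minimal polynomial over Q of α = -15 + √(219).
m_α(x) = x^2 + 30x + 6

From α + 15 = √(219), squaring gives (α + 15)^2 = 219, i.e. α^2 + 30α + 225 = 219, so α^2 + 30α + 6 = 0. The discriminant of x^2 + 30x + 6 is (30)^2 - 4·(6) = 900 - 24 = 876, and 4·(219) is not a perfect square in Q since 219 is squarefree and ≠ 1. Hence x^2 + 30x + 6 is irreducible over Q and is the minimal polynomial of α.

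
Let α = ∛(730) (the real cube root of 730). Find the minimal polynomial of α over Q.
m_α(x) = x^3 - 730

α satisfies α^3 = 730, so x^3 - 730 annihilates α. By the rational root test, a rational root p/q (in lowest terms) of x^3 - 730 would satisfy p^3 = 730 q^3, forcing q = 1 and p^3 = 730; but 730 is not a perfect cube, contradiction. A monic cubic over Q with no rational root is irreducible (any nontrivial factorization would include a linear factor). Hence x^3 - 730 is the minimal polynomial of α, and in particular [Q(α):Q] = 3.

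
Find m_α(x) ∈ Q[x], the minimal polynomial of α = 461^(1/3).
m_α(x) = x^3 - 461

α satisfies α^3 = 461, so x^3 - 461 annihilates α. By the rational root test, a rational root p/q (in lowest terms) of x^3 - 461 would satisfy p^3 = 461 q^3, forcing q = 1 and p^3 = 461; but 461 is not a perfect cube, contradiction. A monic cubic over Q with no rational root is irreducible (any nontrivial factorization would include a linear factor). Hence x^3 - 461 is the minimal polynomial of α, and in particular [Q(α):Q] = 3.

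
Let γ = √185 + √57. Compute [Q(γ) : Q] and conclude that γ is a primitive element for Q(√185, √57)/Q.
[Q(γ) : Q] = 4 (equivalently, Q(γ) = Q(√185, √57))

Obviously Q(γ) ⊆ Q(√185, √57), and [Q(√185, √57):Q] = 4 (since 185, 57 are distinct squarefree integers > 1 with 10545 not a perfect square). To show equality we compute the minimal polynomial of γ. From γ = √185 + √57: γ^2 = 185 + 2√(10545) + 57 = 242 + 2√(10545), so γ^2 - 242 = 2√(10545); squaring, (γ^2 - 242)^2 = 4·10545, i.e. γ^4 - 484γ^2 + 58564 - 42180 = 0, i.e. γ^4 - 484γ^2 + 16384 = 0. So γ is a root of x^4 - 484x^2 + 16384. This polynomial is irreducible over Q: it has no rational root (each ±√185 ± √57 is irrational), and any factorization into two quadratics over Q would force √(10545) ∈ Q (pairing opposite roots) or √185, √57 ∈ Q (other pairings), all impossible. Hence [Q(γ):Q] = 4 = [Q(√185, √57):Q], so Q(γ) = Q(√185, √57).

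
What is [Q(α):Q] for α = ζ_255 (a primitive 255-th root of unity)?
[Q(α):Q] = 128

The minimal polynomial of ζ_255 over Q is the 255-th cyclotomic polynomial Φ_255(x), which is irreducible over Q and has degree φ(255) = 128. Hence [Q(α):Q] = φ(255) = 128.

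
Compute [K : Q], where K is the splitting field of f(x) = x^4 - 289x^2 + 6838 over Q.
[K : Q] = 4

Solving the quadratic in x^2: x^2 = (289 ± √(289^2 - 4·6838))/2 = (289 ± √56169)/2 = (289 ± 237)/2, giving x^2 = 26 or x^2 = 263. So f(x) = (x^2 - 26)(x^2 - 263) and the roots of f are ±√26, ±√263. Hence the splitting field is K = Q(√26, √263). Since 26 and 263 are distinct squarefree integers > 1, their product 6838 is not a perfect square, so √263 ∉ Q(√26). By the tower law [K:Q] = [Q(√26,√263):Q(√26)] · [Q(√26):Q] = 2 · 2 = 4.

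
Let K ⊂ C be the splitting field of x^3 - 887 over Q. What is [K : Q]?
[K : Q] = 6

The roots of x^3 - 887 are ∛887, ω∛887, ω^2∛887 where ω = e^(2πi/3) is a primitive cube root of unity, so K = Q(∛887, ω). Now [Q(∛887):Q] = 3 (since 887 is not a perfect cube, x^3 - 887 is irreducible) and [Q(ω):Q] = 2. Both 2 and 3 divide [K:Q], and [K:Q] ≤ 3·2 = 6, so [K:Q] = 6. (Equivalently: Q(∛887) ⊂ R but ω ∉ R, so [K : Q(∛887)] = 2.)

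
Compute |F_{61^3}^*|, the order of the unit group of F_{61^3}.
|F_{61^3}^*| = 226980

F_{61^3} has 61^3 = 226981 elements; its multiplicative group consists of all nonzero elements, so |F_{61^3}^*| = 226981 - 1 = 226980. (It is cyclic since any finite subgroup of the multiplicative group of a field is cyclic.)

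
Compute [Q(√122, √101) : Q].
[Q(√122, √101) : Q] = 4

[Q(√122):Q] = 2 (min poly x^2 - 122, irreducible since 122 is squarefree > 1). For the top step, suppose √101 ∈ Q(√122), say √101 = c + d√122 with c, d ∈ Q. Squaring: 101 = c^2 + 122d^2 + 2cd√122. Since √122 ∉ Q this forces 2cd = 0. If d = 0 then √101 = c ∈ Q, contradicting 101 squarefree > 1. If c = 0 then 101 = 122d^2, so 122·101 = (122d)^2 is a perfect square in Q — but 122·101 = 12322 is not a perfect square (since 122 and 101 are distinct squarefree integers). Contradiction. Hence √101 ∉ Q(√122), so x^2 - 101 stays irreducible over Q(√122) and [Q(√122, √101) : Q(√122)] = 2. By the tower law, [Q(√122, √101) : Q] = 2 · 2 = 4.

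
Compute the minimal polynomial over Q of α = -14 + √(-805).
m_α(x) = x^2 + 28x + 1001

From α + 14 = √(-805), squaring gives (α + 14)^2 = -805, i.e. α^2 + 28α + 196 = -805, so α^2 + 28α + 1001 = 0. The discriminant of x^2 + 28x + 1001 is (28)^2 - 4·(1001) = 784 - 4004 = -3220, and 4·(-805) is not a perfect square in Q since -805 is squarefree and ≠ 1. Hence x^2 + 28x + 1001 is irreducible over Q and is the minimal polynomial of α.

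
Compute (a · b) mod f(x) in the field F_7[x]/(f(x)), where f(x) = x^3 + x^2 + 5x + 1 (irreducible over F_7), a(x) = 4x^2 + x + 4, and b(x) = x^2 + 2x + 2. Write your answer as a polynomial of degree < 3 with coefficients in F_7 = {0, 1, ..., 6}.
a · b ≡ 3x^2 + 2x + 3 (mod f(x))

Multiply in F_7[x]: a(x)·b(x) = (4x^2 + x + 4)·(x^2 + 2x + 2) = 4x^4 + 2x^3 + 3x + 1. This has degree ≥ 3, so divide by f(x) over F_7: 4x^4 + 2x^3 + 3x + 1 = (4x + 5)·(x^3 + x^2 + 5x + 1) + (3x^2 + 2x + 3). Hence a·b ≡ 3x^2 + 2x + 3 (mod f). (F_7[x]/(f) is a field with 7^3 = 343 elements since f is irreducible of degree 3.)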